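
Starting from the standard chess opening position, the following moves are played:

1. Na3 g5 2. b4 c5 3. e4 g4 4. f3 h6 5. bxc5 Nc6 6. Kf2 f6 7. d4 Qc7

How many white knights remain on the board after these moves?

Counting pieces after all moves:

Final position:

  a b c d e f g h
  ─────────────────
8│♜ · ♝ · ♚ ♝ ♞ ♜│8
7│♟ ♟ ♛ ♟ ♟ · · ·│7
6│· · ♞ · · ♟ · ♟│6
5│· · ♙ · · · · ·│5
4│· · · ♙ ♙ · ♟ ·│4
3│♘ · · · · ♙ · ·│3
2│♙ · ♙ · · ♔ ♙ ♙│2
1│♖ · ♗ ♕ · ♗ ♘ ♖│1
  ─────────────────
  a b c d e f g h


2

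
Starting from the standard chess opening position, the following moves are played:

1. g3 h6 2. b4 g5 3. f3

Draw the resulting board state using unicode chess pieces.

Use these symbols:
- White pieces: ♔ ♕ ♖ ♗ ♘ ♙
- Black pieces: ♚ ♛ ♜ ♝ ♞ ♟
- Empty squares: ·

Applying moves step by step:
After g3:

♜ ♞ ♝ ♛ ♚ ♝ ♞ ♜
♟ ♟ ♟ ♟ ♟ ♟ ♟ ♟
· · · · · · · ·
· · · · · · · ·
· · · · · · · ·
· · · · · · ♙ ·
♙ ♙ ♙ ♙ ♙ ♙ · ♙
♖ ♘ ♗ ♕ ♔ ♗ ♘ ♖


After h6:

♜ ♞ ♝ ♛ ♚ ♝ ♞ ♜
♟ ♟ ♟ ♟ ♟ ♟ ♟ ·
· · · · · · · ♟
· · · · · · · ·
· · · · · · · ·
· · · · · · ♙ ·
♙ ♙ ♙ ♙ ♙ ♙ · ♙
♖ ♘ ♗ ♕ ♔ ♗ ♘ ♖


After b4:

♜ ♞ ♝ ♛ ♚ ♝ ♞ ♜
♟ ♟ ♟ ♟ ♟ ♟ ♟ ·
· · · · · · · ♟
· · · · · · · ·
· ♙ · · · · · ·
· · · · · · ♙ ·
♙ · ♙ ♙ ♙ ♙ · ♙
♖ ♘ ♗ ♕ ♔ ♗ ♘ ♖


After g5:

♜ ♞ ♝ ♛ ♚ ♝ ♞ ♜
♟ ♟ ♟ ♟ ♟ ♟ · ·
· · · · · · · ♟
· · · · · · ♟ ·
· ♙ · · · · · ·
· · · · · · ♙ ·
♙ · ♙ ♙ ♙ ♙ · ♙
♖ ♘ ♗ ♕ ♔ ♗ ♘ ♖


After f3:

♜ ♞ ♝ ♛ ♚ ♝ ♞ ♜
♟ ♟ ♟ ♟ ♟ ♟ · ·
· · · · · · · ♟
· · · · · · ♟ ·
· ♙ · · · · · ·
· · · · · ♙ ♙ ·
♙ · ♙ ♙ ♙ · · ♙
♖ ♘ ♗ ♕ ♔ ♗ ♘ ♖



  a b c d e f g h
  ─────────────────
8│♜ ♞ ♝ ♛ ♚ ♝ ♞ ♜│8
7│♟ ♟ ♟ ♟ ♟ ♟ · ·│7
6│· · · · · · · ♟│6
5│· · · · · · ♟ ·│5
4│· ♙ · · · · · ·│4
3│· · · · · ♙ ♙ ·│3
2│♙ · ♙ ♙ ♙ · · ♙│2
1│♖ ♘ ♗ ♕ ♔ ♗ ♘ ♖│1
  ─────────────────
  a b c d e f g h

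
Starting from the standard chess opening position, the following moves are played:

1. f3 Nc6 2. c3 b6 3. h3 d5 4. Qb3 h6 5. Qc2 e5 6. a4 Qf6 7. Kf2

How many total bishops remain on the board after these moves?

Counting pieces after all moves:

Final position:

  a b c d e f g h
  ─────────────────
8│♜ · ♝ · ♚ ♝ ♞ ♜│8
7│♟ · ♟ · · ♟ ♟ ·│7
6│· ♟ ♞ · · ♛ · ♟│6
5│· · · ♟ ♟ · · ·│5
4│♙ · · · · · · ·│4
3│· · ♙ · · ♙ · ♙│3
2│· ♙ ♕ ♙ ♙ ♔ ♙ ·│2
1│♖ ♘ ♗ · · ♗ ♘ ♖│1
  ─────────────────
  a b c d e f g h


4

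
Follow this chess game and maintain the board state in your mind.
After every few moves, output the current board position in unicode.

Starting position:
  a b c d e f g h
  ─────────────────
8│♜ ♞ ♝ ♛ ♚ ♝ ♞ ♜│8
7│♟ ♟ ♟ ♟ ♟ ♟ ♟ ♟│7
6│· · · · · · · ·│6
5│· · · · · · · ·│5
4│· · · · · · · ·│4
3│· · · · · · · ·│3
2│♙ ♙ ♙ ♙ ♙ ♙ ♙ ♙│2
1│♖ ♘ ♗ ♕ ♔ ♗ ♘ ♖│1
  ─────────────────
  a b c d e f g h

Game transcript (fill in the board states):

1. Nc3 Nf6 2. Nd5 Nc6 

  a b c d e f g h
  ─────────────────
8│♜ · ♝ ♛ ♚ ♝ · ♜│8
7│♟ ♟ ♟ ♟ ♟ ♟ ♟ ♟│7
6│· · ♞ · · ♞ · ·│6
5│· · · ♘ · · · ·│5
4│· · · · · · · ·│4
3│· · · · · · · ·│3
2│♙ ♙ ♙ ♙ ♙ ♙ ♙ ♙│2
1│♖ · ♗ ♕ ♔ ♗ ♘ ♖│1
  ─────────────────
  a b c d e f g h

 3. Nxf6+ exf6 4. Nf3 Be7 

  a b c d e f g h
  ─────────────────
8│♜ · ♝ ♛ ♚ · · ♜│8
7│♟ ♟ ♟ ♟ ♝ ♟ ♟ ♟│7
6│· · ♞ · · ♟ · ·│6
5│· · · · · · · ·│5
4│· · · · · · · ·│4
3│· · · · · ♘ · ·│3
2│♙ ♙ ♙ ♙ ♙ ♙ ♙ ♙│2
1│♖ · ♗ ♕ ♔ ♗ · ♖│1
  ─────────────────
  a b c d e f g h

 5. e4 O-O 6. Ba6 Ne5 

  a b c d e f g h
  ─────────────────
8│♜ · ♝ ♛ · ♜ ♚ ·│8
7│♟ ♟ ♟ ♟ ♝ ♟ ♟ ♟│7
6│♗ · · · · ♟ · ·│6
5│· · · · ♞ · · ·│5
4│· · · · ♙ · · ·│4
3│· · · · · ♘ · ·│3
2│♙ ♙ ♙ ♙ · ♙ ♙ ♙│2
1│♖ · ♗ ♕ ♔ · · ♖│1
  ─────────────────
  a b c d e f g h



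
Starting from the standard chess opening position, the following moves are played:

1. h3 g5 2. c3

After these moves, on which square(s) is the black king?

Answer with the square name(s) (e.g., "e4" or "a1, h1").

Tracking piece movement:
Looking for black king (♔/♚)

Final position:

  a b c d e f g h
  ─────────────────
8│♜ ♞ ♝ ♛ ♚ ♝ ♞ ♜│8
7│♟ ♟ ♟ ♟ ♟ ♟ · ♟│7
6│· · · · · · · ·│6
5│· · · · · · ♟ ·│5
4│· · · · · · · ·│4
3│· · ♙ · · · · ♙│3
2│♙ ♙ · ♙ ♙ ♙ ♙ ·│2
1│♖ ♘ ♗ ♕ ♔ ♗ ♘ ♖│1
  ─────────────────
  a b c d e f g h


e8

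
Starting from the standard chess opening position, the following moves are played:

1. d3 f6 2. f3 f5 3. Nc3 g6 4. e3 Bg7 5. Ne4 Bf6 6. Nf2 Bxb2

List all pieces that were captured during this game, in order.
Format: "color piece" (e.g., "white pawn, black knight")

Tracking captures:
  Bxb2: captured white pawn

white pawn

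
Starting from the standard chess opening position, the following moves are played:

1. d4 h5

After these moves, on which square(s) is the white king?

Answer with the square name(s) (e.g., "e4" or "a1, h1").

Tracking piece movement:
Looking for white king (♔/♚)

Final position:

  a b c d e f g h
  ─────────────────
8│♜ ♞ ♝ ♛ ♚ ♝ ♞ ♜│8
7│♟ ♟ ♟ ♟ ♟ ♟ ♟ ·│7
6│· · · · · · · ·│6
5│· · · · · · · ♟│5
4│· · · ♙ · · · ·│4
3│· · · · · · · ·│3
2│♙ ♙ ♙ · ♙ ♙ ♙ ♙│2
1│♖ ♘ ♗ ♕ ♔ ♗ ♘ ♖│1
  ─────────────────
  a b c d e f g h


e1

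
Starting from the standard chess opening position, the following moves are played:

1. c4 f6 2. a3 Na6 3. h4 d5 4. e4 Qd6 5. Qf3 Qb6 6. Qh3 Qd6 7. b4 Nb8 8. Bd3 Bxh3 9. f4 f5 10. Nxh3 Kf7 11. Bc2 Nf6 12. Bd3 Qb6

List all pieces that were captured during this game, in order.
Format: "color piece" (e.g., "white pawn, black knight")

Tracking captures:
  Bxh3: captured white queen
  Nxh3: captured black bishop

white queen, black bishop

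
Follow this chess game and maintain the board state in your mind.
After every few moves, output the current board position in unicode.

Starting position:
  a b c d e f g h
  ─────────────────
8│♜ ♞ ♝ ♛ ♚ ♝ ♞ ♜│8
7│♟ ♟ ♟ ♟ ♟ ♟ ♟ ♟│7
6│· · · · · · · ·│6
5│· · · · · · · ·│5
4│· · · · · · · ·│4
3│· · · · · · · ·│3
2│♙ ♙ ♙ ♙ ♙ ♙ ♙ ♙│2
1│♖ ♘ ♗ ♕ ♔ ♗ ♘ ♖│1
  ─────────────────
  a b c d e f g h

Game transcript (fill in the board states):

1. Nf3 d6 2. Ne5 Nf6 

  a b c d e f g h
  ─────────────────
8│♜ ♞ ♝ ♛ ♚ ♝ · ♜│8
7│♟ ♟ ♟ · ♟ ♟ ♟ ♟│7
6│· · · ♟ · ♞ · ·│6
5│· · · · ♘ · · ·│5
4│· · · · · · · ·│4
3│· · · · · · · ·│3
2│♙ ♙ ♙ ♙ ♙ ♙ ♙ ♙│2
1│♖ ♘ ♗ ♕ ♔ ♗ · ♖│1
  ─────────────────
  a b c d e f g h

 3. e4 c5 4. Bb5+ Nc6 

  a b c d e f g h
  ─────────────────
8│♜ · ♝ ♛ ♚ ♝ · ♜│8
7│♟ ♟ · · ♟ ♟ ♟ ♟│7
6│· · ♞ ♟ · ♞ · ·│6
5│· ♗ ♟ · ♘ · · ·│5
4│· · · · ♙ · · ·│4
3│· · · · · · · ·│3
2│♙ ♙ ♙ ♙ · ♙ ♙ ♙│2
1│♖ ♘ ♗ ♕ ♔ · · ♖│1
  ─────────────────
  a b c d e f g h

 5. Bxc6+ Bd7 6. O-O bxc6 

  a b c d e f g h
  ─────────────────
8│♜ · · ♛ ♚ ♝ · ♜│8
7│♟ · · ♝ ♟ ♟ ♟ ♟│7
6│· · ♟ ♟ · ♞ · ·│6
5│· · ♟ · ♘ · · ·│5
4│· · · · ♙ · · ·│4
3│· · · · · · · ·│3
2│♙ ♙ ♙ ♙ · ♙ ♙ ♙│2
1│♖ ♘ ♗ ♕ · ♖ ♔ ·│1
  ─────────────────
  a b c d e f g h



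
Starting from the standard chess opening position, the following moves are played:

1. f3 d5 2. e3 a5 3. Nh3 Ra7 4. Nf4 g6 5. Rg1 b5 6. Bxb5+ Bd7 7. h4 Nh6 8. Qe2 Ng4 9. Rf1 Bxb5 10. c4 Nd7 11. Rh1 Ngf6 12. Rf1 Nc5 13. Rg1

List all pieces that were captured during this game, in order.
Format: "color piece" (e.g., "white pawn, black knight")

Tracking captures:
  Bxb5+: captured black pawn
  Bxb5: captured white bishop

black pawn, white bishop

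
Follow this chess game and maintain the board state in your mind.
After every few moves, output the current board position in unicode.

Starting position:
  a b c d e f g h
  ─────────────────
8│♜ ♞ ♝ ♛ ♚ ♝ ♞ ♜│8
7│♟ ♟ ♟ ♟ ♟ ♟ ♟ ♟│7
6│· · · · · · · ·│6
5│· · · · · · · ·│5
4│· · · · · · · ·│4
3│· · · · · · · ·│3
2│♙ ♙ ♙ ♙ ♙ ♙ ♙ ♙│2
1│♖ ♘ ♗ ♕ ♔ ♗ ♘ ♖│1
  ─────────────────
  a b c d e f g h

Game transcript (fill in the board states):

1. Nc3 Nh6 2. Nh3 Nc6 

  a b c d e f g h
  ─────────────────
8│♜ · ♝ ♛ ♚ ♝ · ♜│8
7│♟ ♟ ♟ ♟ ♟ ♟ ♟ ♟│7
6│· · ♞ · · · · ♞│6
5│· · · · · · · ·│5
4│· · · · · · · ·│4
3│· · ♘ · · · · ♘│3
2│♙ ♙ ♙ ♙ ♙ ♙ ♙ ♙│2
1│♖ · ♗ ♕ ♔ ♗ · ♖│1
  ─────────────────
  a b c d e f g h

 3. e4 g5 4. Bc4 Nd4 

  a b c d e f g h
  ─────────────────
8│♜ · ♝ ♛ ♚ ♝ · ♜│8
7│♟ ♟ ♟ ♟ ♟ ♟ · ♟│7
6│· · · · · · · ♞│6
5│· · · · · · ♟ ·│5
4│· · ♗ ♞ ♙ · · ·│4
3│· · ♘ · · · · ♘│3
2│♙ ♙ ♙ ♙ · ♙ ♙ ♙│2
1│♖ · ♗ ♕ ♔ · · ♖│1
  ─────────────────
  a b c d e f g h

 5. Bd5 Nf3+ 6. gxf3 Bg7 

  a b c d e f g h
  ─────────────────
8│♜ · ♝ ♛ ♚ · · ♜│8
7│♟ ♟ ♟ ♟ ♟ ♟ ♝ ♟│7
6│· · · · · · · ♞│6
5│· · · ♗ · · ♟ ·│5
4│· · · · ♙ · · ·│4
3│· · ♘ · · ♙ · ♘│3
2│♙ ♙ ♙ ♙ · ♙ · ♙│2
1│♖ · ♗ ♕ ♔ · · ♖│1
  ─────────────────
  a b c d e f g h

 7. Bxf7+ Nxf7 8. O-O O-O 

  a b c d e f g h
  ─────────────────
8│♜ · ♝ ♛ · ♜ ♚ ·│8
7│♟ ♟ ♟ ♟ ♟ ♞ ♝ ♟│7
6│· · · · · · · ·│6
5│· · · · · · ♟ ·│5
4│· · · · ♙ · · ·│4
3│· · ♘ · · ♙ · ♘│3
2│♙ ♙ ♙ ♙ · ♙ · ♙│2
1│♖ · ♗ ♕ · ♖ ♔ ·│1
  ─────────────────
  a b c d e f g h

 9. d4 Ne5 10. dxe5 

  a b c d e f g h
  ─────────────────
8│♜ · ♝ ♛ · ♜ ♚ ·│8
7│♟ ♟ ♟ ♟ ♟ · ♝ ♟│7
6│· · · · · · · ·│6
5│· · · · ♙ · ♟ ·│5
4│· · · · ♙ · · ·│4
3│· · ♘ · · ♙ · ♘│3
2│♙ ♙ ♙ · · ♙ · ♙│2
1│♖ · ♗ ♕ · ♖ ♔ ·│1
  ─────────────────
  a b c d e f g h


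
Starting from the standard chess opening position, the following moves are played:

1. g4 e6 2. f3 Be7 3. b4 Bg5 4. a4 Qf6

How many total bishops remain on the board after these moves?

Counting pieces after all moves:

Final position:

  a b c d e f g h
  ─────────────────
8│♜ ♞ ♝ · ♚ · ♞ ♜│8
7│♟ ♟ ♟ ♟ · ♟ ♟ ♟│7
6│· · · · ♟ ♛ · ·│6
5│· · · · · · ♝ ·│5
4│♙ ♙ · · · · ♙ ·│4
3│· · · · · ♙ · ·│3
2│· · ♙ ♙ ♙ · · ♙│2
1│♖ ♘ ♗ ♕ ♔ ♗ ♘ ♖│1
  ─────────────────
  a b c d e f g h


4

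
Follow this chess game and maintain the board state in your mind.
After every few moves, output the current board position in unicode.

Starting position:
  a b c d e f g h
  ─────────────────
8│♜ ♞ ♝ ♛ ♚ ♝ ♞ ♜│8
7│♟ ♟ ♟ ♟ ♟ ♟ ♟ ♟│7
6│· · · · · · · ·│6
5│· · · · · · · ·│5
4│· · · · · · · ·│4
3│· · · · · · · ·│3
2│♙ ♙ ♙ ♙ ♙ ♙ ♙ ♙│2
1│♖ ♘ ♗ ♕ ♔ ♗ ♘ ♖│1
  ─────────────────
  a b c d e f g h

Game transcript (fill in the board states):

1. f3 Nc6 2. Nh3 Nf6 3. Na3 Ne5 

  a b c d e f g h
  ─────────────────
8│♜ · ♝ ♛ ♚ ♝ · ♜│8
7│♟ ♟ ♟ ♟ ♟ ♟ ♟ ♟│7
6│· · · · · ♞ · ·│6
5│· · · · ♞ · · ·│5
4│· · · · · · · ·│4
3│♘ · · · · ♙ · ♘│3
2│♙ ♙ ♙ ♙ ♙ · ♙ ♙│2
1│♖ · ♗ ♕ ♔ ♗ · ♖│1
  ─────────────────
  a b c d e f g h

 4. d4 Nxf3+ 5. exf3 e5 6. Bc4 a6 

  a b c d e f g h
  ─────────────────
8│♜ · ♝ ♛ ♚ ♝ · ♜│8
7│· ♟ ♟ ♟ · ♟ ♟ ♟│7
6│♟ · · · · ♞ · ·│6
5│· · · · ♟ · · ·│5
4│· · ♗ ♙ · · · ·│4
3│♘ · · · · ♙ · ♘│3
2│♙ ♙ ♙ · · · ♙ ♙│2
1│♖ · ♗ ♕ ♔ · · ♖│1
  ─────────────────
  a b c d e f g h

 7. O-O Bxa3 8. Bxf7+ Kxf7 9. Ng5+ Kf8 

  a b c d e f g h
  ─────────────────
8│♜ · ♝ ♛ · ♚ · ♜│8
7│· ♟ ♟ ♟ · · ♟ ♟│7
6│♟ · · · · ♞ · ·│6
5│· · · · ♟ · ♘ ·│5
4│· · · ♙ · · · ·│4
3│♝ · · · · ♙ · ·│3
2│♙ ♙ ♙ · · · ♙ ♙│2
1│♖ · ♗ ♕ · ♖ ♔ ·│1
  ─────────────────
  a b c d e f g h

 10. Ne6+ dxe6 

  a b c d e f g h
  ─────────────────
8│♜ · ♝ ♛ · ♚ · ♜│8
7│· ♟ ♟ · · · ♟ ♟│7
6│♟ · · · ♟ ♞ · ·│6
5│· · · · ♟ · · ·│5
4│· · · ♙ · · · ·│4
3│♝ · · · · ♙ · ·│3
2│♙ ♙ ♙ · · · ♙ ♙│2
1│♖ · ♗ ♕ · ♖ ♔ ·│1
  ─────────────────
  a b c d e f g h


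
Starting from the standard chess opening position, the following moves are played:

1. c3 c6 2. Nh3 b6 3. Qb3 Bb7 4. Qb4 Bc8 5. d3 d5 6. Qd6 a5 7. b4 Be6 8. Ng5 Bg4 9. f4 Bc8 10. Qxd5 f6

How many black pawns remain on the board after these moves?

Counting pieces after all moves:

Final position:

  a b c d e f g h
  ─────────────────
8│♜ ♞ ♝ ♛ ♚ ♝ ♞ ♜│8
7│· · · · ♟ · ♟ ♟│7
6│· ♟ ♟ · · ♟ · ·│6
5│♟ · · ♕ · · ♘ ·│5
4│· ♙ · · · ♙ · ·│4
3│· · ♙ ♙ · · · ·│3
2│♙ · · · ♙ · ♙ ♙│2
1│♖ ♘ ♗ · ♔ ♗ · ♖│1
  ─────────────────
  a b c d e f g h


7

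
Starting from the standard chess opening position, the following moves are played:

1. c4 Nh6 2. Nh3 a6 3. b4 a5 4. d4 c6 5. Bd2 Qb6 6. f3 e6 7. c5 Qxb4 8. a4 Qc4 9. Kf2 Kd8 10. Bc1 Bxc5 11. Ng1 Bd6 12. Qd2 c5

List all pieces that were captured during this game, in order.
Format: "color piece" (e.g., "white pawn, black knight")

Tracking captures:
  Qxb4: captured white pawn
  Bxc5: captured white pawn

white pawn, white pawn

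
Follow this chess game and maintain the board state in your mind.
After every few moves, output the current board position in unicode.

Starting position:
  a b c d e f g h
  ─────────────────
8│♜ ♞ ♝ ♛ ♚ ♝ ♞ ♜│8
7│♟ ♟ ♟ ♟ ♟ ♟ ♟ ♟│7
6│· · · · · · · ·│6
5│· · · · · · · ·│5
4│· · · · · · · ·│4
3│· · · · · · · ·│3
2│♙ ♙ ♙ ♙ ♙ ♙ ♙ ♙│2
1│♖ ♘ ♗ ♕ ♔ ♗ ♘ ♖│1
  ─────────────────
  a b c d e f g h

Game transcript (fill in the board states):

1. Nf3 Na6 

  a b c d e f g h
  ─────────────────
8│♜ · ♝ ♛ ♚ ♝ ♞ ♜│8
7│♟ ♟ ♟ ♟ ♟ ♟ ♟ ♟│7
6│♞ · · · · · · ·│6
5│· · · · · · · ·│5
4│· · · · · · · ·│4
3│· · · · · ♘ · ·│3
2│♙ ♙ ♙ ♙ ♙ ♙ ♙ ♙│2
1│♖ ♘ ♗ ♕ ♔ ♗ · ♖│1
  ─────────────────
  a b c d e f g h

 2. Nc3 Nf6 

  a b c d e f g h
  ─────────────────
8│♜ · ♝ ♛ ♚ ♝ · ♜│8
7│♟ ♟ ♟ ♟ ♟ ♟ ♟ ♟│7
6│♞ · · · · ♞ · ·│6
5│· · · · · · · ·│5
4│· · · · · · · ·│4
3│· · ♘ · · ♘ · ·│3
2│♙ ♙ ♙ ♙ ♙ ♙ ♙ ♙│2
1│♖ · ♗ ♕ ♔ ♗ · ♖│1
  ─────────────────
  a b c d e f g h

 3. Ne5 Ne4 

  a b c d e f g h
  ─────────────────
8│♜ · ♝ ♛ ♚ ♝ · ♜│8
7│♟ ♟ ♟ ♟ ♟ ♟ ♟ ♟│7
6│♞ · · · · · · ·│6
5│· · · · ♘ · · ·│5
4│· · · · ♞ · · ·│4
3│· · ♘ · · · · ·│3
2│♙ ♙ ♙ ♙ ♙ ♙ ♙ ♙│2
1│♖ · ♗ ♕ ♔ ♗ · ♖│1
  ─────────────────
  a b c d e f g h

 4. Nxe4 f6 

  a b c d e f g h
  ─────────────────
8│♜ · ♝ ♛ ♚ ♝ · ♜│8
7│♟ ♟ ♟ ♟ ♟ · ♟ ♟│7
6│♞ · · · · ♟ · ·│6
5│· · · · ♘ · · ·│5
4│· · · · ♘ · · ·│4
3│· · · · · · · ·│3
2│♙ ♙ ♙ ♙ ♙ ♙ ♙ ♙│2
1│♖ · ♗ ♕ ♔ ♗ · ♖│1
  ─────────────────
  a b c d e f g h

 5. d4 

  a b c d e f g h
  ─────────────────
8│♜ · ♝ ♛ ♚ ♝ · ♜│8
7│♟ ♟ ♟ ♟ ♟ · ♟ ♟│7
6│♞ · · · · ♟ · ·│6
5│· · · · ♘ · · ·│5
4│· · · ♙ ♘ · · ·│4
3│· · · · · · · ·│3
2│♙ ♙ ♙ · ♙ ♙ ♙ ♙│2
1│♖ · ♗ ♕ ♔ ♗ · ♖│1
  ─────────────────
  a b c d e f g h


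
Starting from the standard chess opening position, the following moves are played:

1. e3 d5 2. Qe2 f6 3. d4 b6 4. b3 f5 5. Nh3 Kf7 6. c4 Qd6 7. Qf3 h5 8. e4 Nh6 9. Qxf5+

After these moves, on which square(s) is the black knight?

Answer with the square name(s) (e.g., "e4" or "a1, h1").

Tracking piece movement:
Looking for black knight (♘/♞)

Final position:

  a b c d e f g h
  ─────────────────
8│♜ ♞ ♝ · · ♝ · ♜│8
7│♟ · ♟ · ♟ ♚ ♟ ·│7
6│· ♟ · ♛ · · · ♞│6
5│· · · ♟ · ♕ · ♟│5
4│· · ♙ ♙ ♙ · · ·│4
3│· ♙ · · · · · ♘│3
2│♙ · · · · ♙ ♙ ♙│2
1│♖ ♘ ♗ · ♔ ♗ · ♖│1
  ─────────────────
  a b c d e f g h


b8, h6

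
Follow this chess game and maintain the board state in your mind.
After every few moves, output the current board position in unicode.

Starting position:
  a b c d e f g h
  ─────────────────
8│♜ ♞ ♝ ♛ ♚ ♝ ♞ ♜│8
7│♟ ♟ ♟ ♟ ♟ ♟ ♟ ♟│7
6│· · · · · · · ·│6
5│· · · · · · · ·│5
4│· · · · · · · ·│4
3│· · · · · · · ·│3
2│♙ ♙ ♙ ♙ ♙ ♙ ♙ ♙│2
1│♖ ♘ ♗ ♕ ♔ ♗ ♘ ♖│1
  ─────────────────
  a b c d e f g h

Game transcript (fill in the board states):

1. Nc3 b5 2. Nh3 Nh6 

  a b c d e f g h
  ─────────────────
8│♜ ♞ ♝ ♛ ♚ ♝ · ♜│8
7│♟ · ♟ ♟ ♟ ♟ ♟ ♟│7
6│· · · · · · · ♞│6
5│· ♟ · · · · · ·│5
4│· · · · · · · ·│4
3│· · ♘ · · · · ♘│3
2│♙ ♙ ♙ ♙ ♙ ♙ ♙ ♙│2
1│♖ · ♗ ♕ ♔ ♗ · ♖│1
  ─────────────────
  a b c d e f g h

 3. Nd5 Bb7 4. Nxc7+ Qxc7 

  a b c d e f g h
  ─────────────────
8│♜ ♞ · · ♚ ♝ · ♜│8
7│♟ ♝ ♛ ♟ ♟ ♟ ♟ ♟│7
6│· · · · · · · ♞│6
5│· ♟ · · · · · ·│5
4│· · · · · · · ·│4
3│· · · · · · · ♘│3
2│♙ ♙ ♙ ♙ ♙ ♙ ♙ ♙│2
1│♖ · ♗ ♕ ♔ ♗ · ♖│1
  ─────────────────
  a b c d e f g h

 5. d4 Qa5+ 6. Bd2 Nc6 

  a b c d e f g h
  ─────────────────
8│♜ · · · ♚ ♝ · ♜│8
7│♟ ♝ · ♟ ♟ ♟ ♟ ♟│7
6│· · ♞ · · · · ♞│6
5│♛ ♟ · · · · · ·│5
4│· · · ♙ · · · ·│4
3│· · · · · · · ♘│3
2│♙ ♙ ♙ ♗ ♙ ♙ ♙ ♙│2
1│♖ · · ♕ ♔ ♗ · ♖│1
  ─────────────────
  a b c d e f g h



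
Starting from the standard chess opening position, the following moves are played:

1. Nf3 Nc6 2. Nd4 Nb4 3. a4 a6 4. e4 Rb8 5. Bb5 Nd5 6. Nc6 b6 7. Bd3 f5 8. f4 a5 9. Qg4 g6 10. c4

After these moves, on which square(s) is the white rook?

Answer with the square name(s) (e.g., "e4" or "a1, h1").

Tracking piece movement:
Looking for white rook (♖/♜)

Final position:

  a b c d e f g h
  ─────────────────
8│· ♜ ♝ ♛ ♚ ♝ ♞ ♜│8
7│· · ♟ ♟ ♟ · · ♟│7
6│· ♟ ♘ · · · ♟ ·│6
5│♟ · · ♞ · ♟ · ·│5
4│♙ · ♙ · ♙ ♙ ♕ ·│4
3│· · · ♗ · · · ·│3
2│· ♙ · ♙ · · ♙ ♙│2
1│♖ ♘ ♗ · ♔ · · ♖│1
  ─────────────────
  a b c d e f g h


a1, h1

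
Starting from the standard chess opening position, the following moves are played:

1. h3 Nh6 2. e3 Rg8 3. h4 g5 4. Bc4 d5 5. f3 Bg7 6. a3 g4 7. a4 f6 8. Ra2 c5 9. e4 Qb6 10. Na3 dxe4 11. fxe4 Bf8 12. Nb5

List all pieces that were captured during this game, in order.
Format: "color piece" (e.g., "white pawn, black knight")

Tracking captures:
  dxe4: captured white pawn
  fxe4: captured black pawn

white pawn, black pawn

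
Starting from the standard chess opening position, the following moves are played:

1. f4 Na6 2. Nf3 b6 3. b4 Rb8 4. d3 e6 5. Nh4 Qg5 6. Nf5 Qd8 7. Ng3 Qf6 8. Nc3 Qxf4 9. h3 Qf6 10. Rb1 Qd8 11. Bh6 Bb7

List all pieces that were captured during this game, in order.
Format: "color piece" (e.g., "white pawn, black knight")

Tracking captures:
  Qxf4: captured white pawn

white pawn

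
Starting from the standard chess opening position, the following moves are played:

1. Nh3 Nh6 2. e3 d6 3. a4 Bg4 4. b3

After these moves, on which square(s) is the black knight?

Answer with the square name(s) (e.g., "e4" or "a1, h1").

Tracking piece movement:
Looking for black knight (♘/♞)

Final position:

  a b c d e f g h
  ─────────────────
8│♜ ♞ · ♛ ♚ ♝ · ♜│8
7│♟ ♟ ♟ · ♟ ♟ ♟ ♟│7
6│· · · ♟ · · · ♞│6
5│· · · · · · · ·│5
4│♙ · · · · · ♝ ·│4
3│· ♙ · · ♙ · · ♘│3
2│· · ♙ ♙ · ♙ ♙ ♙│2
1│♖ ♘ ♗ ♕ ♔ ♗ · ♖│1
  ─────────────────
  a b c d e f g h


b8, h6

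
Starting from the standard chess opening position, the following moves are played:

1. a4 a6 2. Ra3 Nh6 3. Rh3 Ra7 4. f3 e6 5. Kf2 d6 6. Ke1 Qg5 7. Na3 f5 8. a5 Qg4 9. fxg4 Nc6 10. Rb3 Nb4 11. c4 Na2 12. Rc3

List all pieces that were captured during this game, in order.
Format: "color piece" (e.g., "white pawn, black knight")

Tracking captures:
  fxg4: captured black queen

black queen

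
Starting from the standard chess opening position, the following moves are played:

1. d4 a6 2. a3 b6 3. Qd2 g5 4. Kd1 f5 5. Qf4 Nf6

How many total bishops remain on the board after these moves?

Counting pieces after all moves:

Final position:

  a b c d e f g h
  ─────────────────
8│♜ ♞ ♝ ♛ ♚ ♝ · ♜│8
7│· · ♟ ♟ ♟ · · ♟│7
6│♟ ♟ · · · ♞ · ·│6
5│· · · · · ♟ ♟ ·│5
4│· · · ♙ · ♕ · ·│4
3│♙ · · · · · · ·│3
2│· ♙ ♙ · ♙ ♙ ♙ ♙│2
1│♖ ♘ ♗ ♔ · ♗ ♘ ♖│1
  ─────────────────
  a b c d e f g h


4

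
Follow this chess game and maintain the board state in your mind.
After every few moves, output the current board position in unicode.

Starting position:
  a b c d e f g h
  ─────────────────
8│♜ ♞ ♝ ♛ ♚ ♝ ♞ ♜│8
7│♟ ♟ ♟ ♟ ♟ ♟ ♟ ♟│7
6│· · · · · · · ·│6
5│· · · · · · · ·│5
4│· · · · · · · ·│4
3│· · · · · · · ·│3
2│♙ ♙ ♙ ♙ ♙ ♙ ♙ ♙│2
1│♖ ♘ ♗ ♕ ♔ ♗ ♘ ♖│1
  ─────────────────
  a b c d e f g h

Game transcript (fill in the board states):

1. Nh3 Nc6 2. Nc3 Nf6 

  a b c d e f g h
  ─────────────────
8│♜ · ♝ ♛ ♚ ♝ · ♜│8
7│♟ ♟ ♟ ♟ ♟ ♟ ♟ ♟│7
6│· · ♞ · · ♞ · ·│6
5│· · · · · · · ·│5
4│· · · · · · · ·│4
3│· · ♘ · · · · ♘│3
2│♙ ♙ ♙ ♙ ♙ ♙ ♙ ♙│2
1│♖ · ♗ ♕ ♔ ♗ · ♖│1
  ─────────────────
  a b c d e f g h

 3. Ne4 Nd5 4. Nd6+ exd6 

  a b c d e f g h
  ─────────────────
8│♜ · ♝ ♛ ♚ ♝ · ♜│8
7│♟ ♟ ♟ ♟ · ♟ ♟ ♟│7
6│· · ♞ ♟ · · · ·│6
5│· · · ♞ · · · ·│5
4│· · · · · · · ·│4
3│· · · · · · · ♘│3
2│♙ ♙ ♙ ♙ ♙ ♙ ♙ ♙│2
1│♖ · ♗ ♕ ♔ ♗ · ♖│1
  ─────────────────
  a b c d e f g h

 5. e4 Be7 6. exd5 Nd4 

  a b c d e f g h
  ─────────────────
8│♜ · ♝ ♛ ♚ · · ♜│8
7│♟ ♟ ♟ ♟ ♝ ♟ ♟ ♟│7
6│· · · ♟ · · · ·│6
5│· · · ♙ · · · ·│5
4│· · · ♞ · · · ·│4
3│· · · · · · · ♘│3
2│♙ ♙ ♙ ♙ · ♙ ♙ ♙│2
1│♖ · ♗ ♕ ♔ ♗ · ♖│1
  ─────────────────
  a b c d e f g h

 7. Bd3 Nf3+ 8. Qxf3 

  a b c d e f g h
  ─────────────────
8│♜ · ♝ ♛ ♚ · · ♜│8
7│♟ ♟ ♟ ♟ ♝ ♟ ♟ ♟│7
6│· · · ♟ · · · ·│6
5│· · · ♙ · · · ·│5
4│· · · · · · · ·│4
3│· · · ♗ · ♕ · ♘│3
2│♙ ♙ ♙ ♙ · ♙ ♙ ♙│2
1│♖ · ♗ · ♔ · · ♖│1
  ─────────────────
  a b c d e f g h


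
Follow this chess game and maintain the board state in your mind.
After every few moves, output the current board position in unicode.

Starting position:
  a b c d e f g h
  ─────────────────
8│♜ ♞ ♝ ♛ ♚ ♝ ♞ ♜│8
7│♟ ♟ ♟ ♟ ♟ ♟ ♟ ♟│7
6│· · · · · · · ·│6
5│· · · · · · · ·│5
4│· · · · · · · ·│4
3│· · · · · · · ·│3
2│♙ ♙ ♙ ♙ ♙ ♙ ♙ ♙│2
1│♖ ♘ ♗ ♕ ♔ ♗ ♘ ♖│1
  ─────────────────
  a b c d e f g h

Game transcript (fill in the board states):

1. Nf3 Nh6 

  a b c d e f g h
  ─────────────────
8│♜ ♞ ♝ ♛ ♚ ♝ · ♜│8
7│♟ ♟ ♟ ♟ ♟ ♟ ♟ ♟│7
6│· · · · · · · ♞│6
5│· · · · · · · ·│5
4│· · · · · · · ·│4
3│· · · · · ♘ · ·│3
2│♙ ♙ ♙ ♙ ♙ ♙ ♙ ♙│2
1│♖ ♘ ♗ ♕ ♔ ♗ · ♖│1
  ─────────────────
  a b c d e f g h

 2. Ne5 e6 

  a b c d e f g h
  ─────────────────
8│♜ ♞ ♝ ♛ ♚ ♝ · ♜│8
7│♟ ♟ ♟ ♟ · ♟ ♟ ♟│7
6│· · · · ♟ · · ♞│6
5│· · · · ♘ · · ·│5
4│· · · · · · · ·│4
3│· · · · · · · ·│3
2│♙ ♙ ♙ ♙ ♙ ♙ ♙ ♙│2
1│♖ ♘ ♗ ♕ ♔ ♗ · ♖│1
  ─────────────────
  a b c d e f g h

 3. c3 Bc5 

  a b c d e f g h
  ─────────────────
8│♜ ♞ ♝ ♛ ♚ · · ♜│8
7│♟ ♟ ♟ ♟ · ♟ ♟ ♟│7
6│· · · · ♟ · · ♞│6
5│· · ♝ · ♘ · · ·│5
4│· · · · · · · ·│4
3│· · ♙ · · · · ·│3
2│♙ ♙ · ♙ ♙ ♙ ♙ ♙│2
1│♖ ♘ ♗ ♕ ♔ ♗ · ♖│1
  ─────────────────
  a b c d e f g h



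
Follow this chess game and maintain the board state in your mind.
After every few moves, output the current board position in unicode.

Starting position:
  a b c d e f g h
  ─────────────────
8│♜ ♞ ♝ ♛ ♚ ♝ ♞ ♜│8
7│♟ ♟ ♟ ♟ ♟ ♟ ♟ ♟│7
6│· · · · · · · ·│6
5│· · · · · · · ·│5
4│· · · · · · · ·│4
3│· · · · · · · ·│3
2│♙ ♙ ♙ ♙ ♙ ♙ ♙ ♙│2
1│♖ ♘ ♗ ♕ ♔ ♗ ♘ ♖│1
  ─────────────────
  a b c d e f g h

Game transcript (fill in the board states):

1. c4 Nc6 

  a b c d e f g h
  ─────────────────
8│♜ · ♝ ♛ ♚ ♝ ♞ ♜│8
7│♟ ♟ ♟ ♟ ♟ ♟ ♟ ♟│7
6│· · ♞ · · · · ·│6
5│· · · · · · · ·│5
4│· · ♙ · · · · ·│4
3│· · · · · · · ·│3
2│♙ ♙ · ♙ ♙ ♙ ♙ ♙│2
1│♖ ♘ ♗ ♕ ♔ ♗ ♘ ♖│1
  ─────────────────
  a b c d e f g h

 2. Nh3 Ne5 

  a b c d e f g h
  ─────────────────
8│♜ · ♝ ♛ ♚ ♝ ♞ ♜│8
7│♟ ♟ ♟ ♟ ♟ ♟ ♟ ♟│7
6│· · · · · · · ·│6
5│· · · · ♞ · · ·│5
4│· · ♙ · · · · ·│4
3│· · · · · · · ♘│3
2│♙ ♙ · ♙ ♙ ♙ ♙ ♙│2
1│♖ ♘ ♗ ♕ ♔ ♗ · ♖│1
  ─────────────────
  a b c d e f g h

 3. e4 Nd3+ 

  a b c d e f g h
  ─────────────────
8│♜ · ♝ ♛ ♚ ♝ ♞ ♜│8
7│♟ ♟ ♟ ♟ ♟ ♟ ♟ ♟│7
6│· · · · · · · ·│6
5│· · · · · · · ·│5
4│· · ♙ · ♙ · · ·│4
3│· · · ♞ · · · ♘│3
2│♙ ♙ · ♙ · ♙ ♙ ♙│2
1│♖ ♘ ♗ ♕ ♔ ♗ · ♖│1
  ─────────────────
  a b c d e f g h

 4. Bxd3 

  a b c d e f g h
  ─────────────────
8│♜ · ♝ ♛ ♚ ♝ ♞ ♜│8
7│♟ ♟ ♟ ♟ ♟ ♟ ♟ ♟│7
6│· · · · · · · ·│6
5│· · · · · · · ·│5
4│· · ♙ · ♙ · · ·│4
3│· · · ♗ · · · ♘│3
2│♙ ♙ · ♙ · ♙ ♙ ♙│2
1│♖ ♘ ♗ ♕ ♔ · · ♖│1
  ─────────────────
  a b c d e f g h


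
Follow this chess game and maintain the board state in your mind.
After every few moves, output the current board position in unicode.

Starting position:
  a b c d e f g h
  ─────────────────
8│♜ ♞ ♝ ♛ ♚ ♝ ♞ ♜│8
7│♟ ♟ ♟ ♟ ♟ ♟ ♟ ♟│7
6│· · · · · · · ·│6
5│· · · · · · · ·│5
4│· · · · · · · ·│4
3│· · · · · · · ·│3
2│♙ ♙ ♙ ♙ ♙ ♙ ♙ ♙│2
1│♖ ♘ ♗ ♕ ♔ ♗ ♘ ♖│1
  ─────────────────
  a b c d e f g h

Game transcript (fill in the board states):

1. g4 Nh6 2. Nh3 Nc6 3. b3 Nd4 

  a b c d e f g h
  ─────────────────
8│♜ · ♝ ♛ ♚ ♝ · ♜│8
7│♟ ♟ ♟ ♟ ♟ ♟ ♟ ♟│7
6│· · · · · · · ♞│6
5│· · · · · · · ·│5
4│· · · ♞ · · ♙ ·│4
3│· ♙ · · · · · ♘│3
2│♙ · ♙ ♙ ♙ ♙ · ♙│2
1│♖ ♘ ♗ ♕ ♔ ♗ · ♖│1
  ─────────────────
  a b c d e f g h

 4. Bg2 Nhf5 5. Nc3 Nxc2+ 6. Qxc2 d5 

  a b c d e f g h
  ─────────────────
8│♜ · ♝ ♛ ♚ ♝ · ♜│8
7│♟ ♟ ♟ · ♟ ♟ ♟ ♟│7
6│· · · · · · · ·│6
5│· · · ♟ · ♞ · ·│5
4│· · · · · · ♙ ·│4
3│· ♙ ♘ · · · · ♘│3
2│♙ · ♕ ♙ ♙ ♙ ♗ ♙│2
1│♖ · ♗ · ♔ · · ♖│1
  ─────────────────
  a b c d e f g h

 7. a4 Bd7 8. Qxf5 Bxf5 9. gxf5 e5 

  a b c d e f g h
  ─────────────────
8│♜ · · ♛ ♚ ♝ · ♜│8
7│♟ ♟ ♟ · · ♟ ♟ ♟│7
6│· · · · · · · ·│6
5│· · · ♟ ♟ ♙ · ·│5
4│♙ · · · · · · ·│4
3│· ♙ ♘ · · · · ♘│3
2│· · · ♙ ♙ ♙ ♗ ♙│2
1│♖ · ♗ · ♔ · · ♖│1
  ─────────────────
  a b c d e f g h

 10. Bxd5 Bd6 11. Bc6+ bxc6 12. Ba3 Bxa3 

  a b c d e f g h
  ─────────────────
8│♜ · · ♛ ♚ · · ♜│8
7│♟ · ♟ · · ♟ ♟ ♟│7
6│· · ♟ · · · · ·│6
5│· · · · ♟ ♙ · ·│5
4│♙ · · · · · · ·│4
3│♝ ♙ ♘ · · · · ♘│3
2│· · · ♙ ♙ ♙ · ♙│2
1│♖ · · · ♔ · · ♖│1
  ─────────────────
  a b c d e f g h



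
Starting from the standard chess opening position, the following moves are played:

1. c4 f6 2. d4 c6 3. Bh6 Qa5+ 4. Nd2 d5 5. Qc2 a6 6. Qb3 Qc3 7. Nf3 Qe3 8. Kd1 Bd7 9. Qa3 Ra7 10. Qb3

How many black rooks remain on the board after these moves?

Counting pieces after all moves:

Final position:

  a b c d e f g h
  ─────────────────
8│· ♞ · · ♚ ♝ ♞ ♜│8
7│♜ ♟ · ♝ ♟ · ♟ ♟│7
6│♟ · ♟ · · ♟ · ♗│6
5│· · · ♟ · · · ·│5
4│· · ♙ ♙ · · · ·│4
3│· ♕ · · ♛ ♘ · ·│3
2│♙ ♙ · ♘ ♙ ♙ ♙ ♙│2
1│♖ · · ♔ · ♗ · ♖│1
  ─────────────────
  a b c d e f g h


2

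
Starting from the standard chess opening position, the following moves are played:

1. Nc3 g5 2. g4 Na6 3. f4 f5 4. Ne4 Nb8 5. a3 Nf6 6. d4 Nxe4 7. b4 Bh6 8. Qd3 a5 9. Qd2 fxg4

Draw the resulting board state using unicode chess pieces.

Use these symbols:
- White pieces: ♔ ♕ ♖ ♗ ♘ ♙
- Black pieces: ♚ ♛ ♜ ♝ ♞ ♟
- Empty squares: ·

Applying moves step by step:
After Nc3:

♜ ♞ ♝ ♛ ♚ ♝ ♞ ♜
♟ ♟ ♟ ♟ ♟ ♟ ♟ ♟
· · · · · · · ·
· · · · · · · ·
· · · · · · · ·
· · ♘ · · · · ·
♙ ♙ ♙ ♙ ♙ ♙ ♙ ♙
♖ · ♗ ♕ ♔ ♗ ♘ ♖


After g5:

♜ ♞ ♝ ♛ ♚ ♝ ♞ ♜
♟ ♟ ♟ ♟ ♟ ♟ · ♟
· · · · · · · ·
· · · · · · ♟ ·
· · · · · · · ·
· · ♘ · · · · ·
♙ ♙ ♙ ♙ ♙ ♙ ♙ ♙
♖ · ♗ ♕ ♔ ♗ ♘ ♖


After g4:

♜ ♞ ♝ ♛ ♚ ♝ ♞ ♜
♟ ♟ ♟ ♟ ♟ ♟ · ♟
· · · · · · · ·
· · · · · · ♟ ·
· · · · · · ♙ ·
· · ♘ · · · · ·
♙ ♙ ♙ ♙ ♙ ♙ · ♙
♖ · ♗ ♕ ♔ ♗ ♘ ♖


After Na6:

♜ · ♝ ♛ ♚ ♝ ♞ ♜
♟ ♟ ♟ ♟ ♟ ♟ · ♟
♞ · · · · · · ·
· · · · · · ♟ ·
· · · · · · ♙ ·
· · ♘ · · · · ·
♙ ♙ ♙ ♙ ♙ ♙ · ♙
♖ · ♗ ♕ ♔ ♗ ♘ ♖


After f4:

♜ · ♝ ♛ ♚ ♝ ♞ ♜
♟ ♟ ♟ ♟ ♟ ♟ · ♟
♞ · · · · · · ·
· · · · · · ♟ ·
· · · · · ♙ ♙ ·
· · ♘ · · · · ·
♙ ♙ ♙ ♙ ♙ · · ♙
♖ · ♗ ♕ ♔ ♗ ♘ ♖


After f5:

♜ · ♝ ♛ ♚ ♝ ♞ ♜
♟ ♟ ♟ ♟ ♟ · · ♟
♞ · · · · · · ·
· · · · · ♟ ♟ ·
· · · · · ♙ ♙ ·
· · ♘ · · · · ·
♙ ♙ ♙ ♙ ♙ · · ♙
♖ · ♗ ♕ ♔ ♗ ♘ ♖


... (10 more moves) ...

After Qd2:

♜ ♞ ♝ ♛ ♚ · · ♜
· ♟ ♟ ♟ ♟ · · ♟
· · · · · · · ♝
♟ · · · · ♟ ♟ ·
· ♙ · ♙ ♞ ♙ ♙ ·
♙ · · · · · · ·
· · ♙ ♕ ♙ · · ♙
♖ · ♗ · ♔ ♗ ♘ ♖


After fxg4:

♜ ♞ ♝ ♛ ♚ · · ♜
· ♟ ♟ ♟ ♟ · · ♟
· · · · · · · ♝
♟ · · · · · ♟ ·
· ♙ · ♙ ♞ ♙ ♟ ·
♙ · · · · · · ·
· · ♙ ♕ ♙ · · ♙
♖ · ♗ · ♔ ♗ ♘ ♖



  a b c d e f g h
  ─────────────────
8│♜ ♞ ♝ ♛ ♚ · · ♜│8
7│· ♟ ♟ ♟ ♟ · · ♟│7
6│· · · · · · · ♝│6
5│♟ · · · · · ♟ ·│5
4│· ♙ · ♙ ♞ ♙ ♟ ·│4
3│♙ · · · · · · ·│3
2│· · ♙ ♕ ♙ · · ♙│2
1│♖ · ♗ · ♔ ♗ ♘ ♖│1
  ─────────────────
  a b c d e f g h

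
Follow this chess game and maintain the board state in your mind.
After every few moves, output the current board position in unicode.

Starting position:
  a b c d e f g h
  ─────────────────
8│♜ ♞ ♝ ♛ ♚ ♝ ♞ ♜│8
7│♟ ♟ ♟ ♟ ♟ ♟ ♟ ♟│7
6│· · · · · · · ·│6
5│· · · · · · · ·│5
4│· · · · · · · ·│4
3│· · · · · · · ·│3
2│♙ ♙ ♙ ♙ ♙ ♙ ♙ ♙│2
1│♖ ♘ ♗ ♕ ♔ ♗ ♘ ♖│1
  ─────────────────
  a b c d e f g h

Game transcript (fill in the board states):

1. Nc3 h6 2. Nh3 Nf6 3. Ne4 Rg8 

  a b c d e f g h
  ─────────────────
8│♜ ♞ ♝ ♛ ♚ ♝ ♜ ·│8
7│♟ ♟ ♟ ♟ ♟ ♟ ♟ ·│7
6│· · · · · ♞ · ♟│6
5│· · · · · · · ·│5
4│· · · · ♘ · · ·│4
3│· · · · · · · ♘│3
2│♙ ♙ ♙ ♙ ♙ ♙ ♙ ♙│2
1│♖ · ♗ ♕ ♔ ♗ · ♖│1
  ─────────────────
  a b c d e f g h

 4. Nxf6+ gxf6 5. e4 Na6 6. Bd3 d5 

  a b c d e f g h
  ─────────────────
8│♜ · ♝ ♛ ♚ ♝ ♜ ·│8
7│♟ ♟ ♟ · ♟ ♟ · ·│7
6│♞ · · · · ♟ · ♟│6
5│· · · ♟ · · · ·│5
4│· · · · ♙ · · ·│4
3│· · · ♗ · · · ♘│3
2│♙ ♙ ♙ ♙ · ♙ ♙ ♙│2
1│♖ · ♗ ♕ ♔ · · ♖│1
  ─────────────────
  a b c d e f g h

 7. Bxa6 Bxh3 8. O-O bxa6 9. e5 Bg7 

  a b c d e f g h
  ─────────────────
8│♜ · · ♛ ♚ · ♜ ·│8
7│♟ · ♟ · ♟ ♟ ♝ ·│7
6│♟ · · · · ♟ · ♟│6
5│· · · ♟ ♙ · · ·│5
4│· · · · · · · ·│4
3│· · · · · · · ♝│3
2│♙ ♙ ♙ ♙ · ♙ ♙ ♙│2
1│♖ · ♗ ♕ · ♖ ♔ ·│1
  ─────────────────
  a b c d e f g h

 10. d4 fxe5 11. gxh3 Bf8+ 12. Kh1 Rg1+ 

  a b c d e f g h
  ─────────────────
8│♜ · · ♛ ♚ ♝ · ·│8
7│♟ · ♟ · ♟ ♟ · ·│7
6│♟ · · · · · · ♟│6
5│· · · ♟ ♟ · · ·│5
4│· · · ♙ · · · ·│4
3│· · · · · · · ♙│3
2│♙ ♙ ♙ · · ♙ · ♙│2
1│♖ · ♗ ♕ · ♖ ♜ ♔│1
  ─────────────────
  a b c d e f g h

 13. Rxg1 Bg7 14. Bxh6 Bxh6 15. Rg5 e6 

  a b c d e f g h
  ─────────────────
8│♜ · · ♛ ♚ · · ·│8
7│♟ · ♟ · · ♟ · ·│7
6│♟ · · · ♟ · · ♝│6
5│· · · ♟ ♟ · ♖ ·│5
4│· · · ♙ · · · ·│4
3│· · · · · · · ♙│3
2│♙ ♙ ♙ · · ♙ · ♙│2
1│♖ · · ♕ · · · ♔│1
  ─────────────────
  a b c d e f g h

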